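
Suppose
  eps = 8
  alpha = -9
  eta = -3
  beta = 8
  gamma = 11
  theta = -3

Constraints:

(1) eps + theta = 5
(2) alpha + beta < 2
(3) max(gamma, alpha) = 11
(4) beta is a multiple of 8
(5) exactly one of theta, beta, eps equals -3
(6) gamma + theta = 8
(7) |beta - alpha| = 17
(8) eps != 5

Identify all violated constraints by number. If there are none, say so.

None — every constraint holds.

(1) eps + theta = 8 + (-3) = 5  OK
(2) alpha + beta = -9 + 8 = -1; -1 < 2  OK
(3) max(11, -9) = 11  OK
(4) 8 / 8 = 1, so 8 divides 8  OK
(5) theta=-3, beta=8, eps=8; 1 of them equals -3  OK
(6) gamma + theta = 11 + (-3) = 8  OK
(7) |8 - (-9)| = 17  OK
(8) eps = 8, and 8 ≠ 5  OK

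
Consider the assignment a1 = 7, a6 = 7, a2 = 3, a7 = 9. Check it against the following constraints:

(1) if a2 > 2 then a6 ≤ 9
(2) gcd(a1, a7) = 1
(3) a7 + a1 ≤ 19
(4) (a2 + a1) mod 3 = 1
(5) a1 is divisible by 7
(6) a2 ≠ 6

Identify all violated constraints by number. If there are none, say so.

(1) a2 = 3 > 2, so we need a6 ≤ 9; a6 = 7 ≤ 9 — holds.
(2) gcd(7, 9) = 1 — holds.
(3) a7 + a1 = 9 + 7 = 16; 16 ≤ 19 — holds.
(4) a2 + a1 = 10; 10 mod 3 = 1 — holds.
(5) 7 / 7 = 1, so 7 divides 7 — holds.
(6) a2 = 3, and 3 ≠ 6 — holds.

None — every constraint holds.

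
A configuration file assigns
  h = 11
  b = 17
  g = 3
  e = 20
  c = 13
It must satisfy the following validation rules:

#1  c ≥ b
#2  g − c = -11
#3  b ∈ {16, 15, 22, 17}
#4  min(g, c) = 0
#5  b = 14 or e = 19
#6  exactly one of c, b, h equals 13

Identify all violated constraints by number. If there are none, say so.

#1 c = 13, b = 17; 13 < 17 (want ≥) — fails.
#2 g − c = 3 − 13 = -10, not -11 — fails.
#3 b = 17 is in {16, 15, 22, 17} — holds.
#4 min(3, 13) = 3, not 0 — fails.
#5 b = 17 ≠ 14 and e = 20 ≠ 19; both disjuncts false — fails.
#6 c=13, b=17, h=11; 1 of them equals 13 — holds.

Constraints 1, 2, 4, 5 are violated.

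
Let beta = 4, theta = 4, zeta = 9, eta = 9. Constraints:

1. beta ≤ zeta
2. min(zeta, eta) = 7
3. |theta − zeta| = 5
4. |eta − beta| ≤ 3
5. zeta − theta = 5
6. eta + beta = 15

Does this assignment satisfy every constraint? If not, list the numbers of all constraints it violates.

Violated: 2, 4, and 6.

1. beta = 4, zeta = 9; 4 ≤ 9 — holds.
2. min(9, 9) = 9, not 7 — fails.
3. |4 − 9| = 5 — holds.
4. |9 − 4| = 5; 5 > 3, exceeds bound 3 — fails.
5. zeta − theta = 9 − 4 = 5 — holds.
6. eta + beta = 9 + 4 = 13, not 15 — fails.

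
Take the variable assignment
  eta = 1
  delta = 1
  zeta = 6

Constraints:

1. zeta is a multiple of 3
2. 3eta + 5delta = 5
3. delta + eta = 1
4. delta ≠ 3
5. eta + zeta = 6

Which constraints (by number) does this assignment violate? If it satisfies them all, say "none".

1. 6 / 3 = 2, so 3 divides 6 — holds.
2. 3eta + 5delta = 3(1) + 5(1) = 8, not 5 — fails.
3. delta + eta = 1 + 1 = 2, not 1 — fails.
4. delta = 1, and 1 ≠ 3 — holds.
5. eta + zeta = 1 + 6 = 7, not 6 — fails.

Constraints 2, 3, 5 do not hold.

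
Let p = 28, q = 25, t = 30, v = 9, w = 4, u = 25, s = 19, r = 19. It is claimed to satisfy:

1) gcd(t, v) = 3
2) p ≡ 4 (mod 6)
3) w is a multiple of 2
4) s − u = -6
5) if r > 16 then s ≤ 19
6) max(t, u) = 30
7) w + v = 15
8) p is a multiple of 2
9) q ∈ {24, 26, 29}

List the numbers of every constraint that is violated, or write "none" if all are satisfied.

The assignment fails constraints 7 and 9.

1) gcd(30, 9) = 3  ✓
2) 28 mod 6 = 4  ✓
3) 4 / 2 = 2, so 2 divides 4  ✓
4) s − u = 19 − 25 = -6  ✓
5) r = 19 > 16, so we need s ≤ 19; s = 19 ≤ 19  ✓
6) max(30, 25) = 30  ✓
7) w + v = 4 + 9 = 13, not 15  ✗
8) 28 / 2 = 14, so 2 divides 28  ✓
9) q = 25 is not in {24, 26, 29}  ✗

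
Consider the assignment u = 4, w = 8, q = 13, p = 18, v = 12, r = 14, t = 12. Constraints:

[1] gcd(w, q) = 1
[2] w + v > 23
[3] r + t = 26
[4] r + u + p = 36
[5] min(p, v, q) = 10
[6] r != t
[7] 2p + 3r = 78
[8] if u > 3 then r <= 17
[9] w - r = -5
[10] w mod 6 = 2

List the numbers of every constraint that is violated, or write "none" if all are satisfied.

No — constraints 2, 5, and 9 are not satisfied.

[1] gcd(8, 13) = 1  ✔
[2] w + v = 8 + 12 = 20; 20 ≤ 23, bound 23 not met  ✘
[3] r + t = 14 + 12 = 26  ✔
[4] r + u + p = 14 + 4 + 18 = 36  ✔
[5] min(18, 12, 13) = 12, not 10  ✘
[6] r = 14, t = 12; distinct  ✔
[7] 2p + 3r = 2(18) + 3(14) = 78  ✔
[8] u = 4 > 3, so we need r ≤ 17; r = 14 ≤ 17  ✔
[9] w - r = 8 - 14 = -6, not -5  ✘
[10] 8 mod 6 = 2  ✔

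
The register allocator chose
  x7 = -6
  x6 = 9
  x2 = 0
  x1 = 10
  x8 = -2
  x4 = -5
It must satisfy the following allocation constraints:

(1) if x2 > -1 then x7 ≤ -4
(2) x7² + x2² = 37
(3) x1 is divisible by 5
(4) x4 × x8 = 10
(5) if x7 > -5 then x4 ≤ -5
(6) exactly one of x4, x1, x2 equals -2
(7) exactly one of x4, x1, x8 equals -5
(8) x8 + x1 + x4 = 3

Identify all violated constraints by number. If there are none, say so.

Constraints 2 and 6 do not hold.

(1) x2 = 0 > -1, so we need x7 ≤ -4; x7 = -6 ≤ -4 — holds.
(2) x7² + x2² = (-6)² + 0² = 36 + 0 = 36, not 37 — fails.
(3) 10 / 5 = 2, so 5 divides 10 — holds.
(4) x4 × x8 = -5 × (-2) = 10 — holds.
(5) x7 = -6, not > -5; antecedent false, conditional vacuously true — holds.
(6) x4=-5, x1=10, x2=0; 0 of them equal -2, not exactly one — fails.
(7) x4=-5, x1=10, x8=-2; 1 of them equals -5 — holds.
(8) x8 + x1 + x4 = -2 + 10 + (-5) = 3 — holds.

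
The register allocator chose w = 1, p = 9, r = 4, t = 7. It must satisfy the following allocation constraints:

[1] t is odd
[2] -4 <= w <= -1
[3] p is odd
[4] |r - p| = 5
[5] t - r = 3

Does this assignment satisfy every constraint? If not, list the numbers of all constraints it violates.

No — constraint 2 is not satisfied.

[1] t = 7 is odd  true
[2] w = 1 is outside [-4, -1]  false
[3] p = 9 is odd  true
[4] |4 - 9| = 5  true
[5] t - r = 7 - 4 = 3  true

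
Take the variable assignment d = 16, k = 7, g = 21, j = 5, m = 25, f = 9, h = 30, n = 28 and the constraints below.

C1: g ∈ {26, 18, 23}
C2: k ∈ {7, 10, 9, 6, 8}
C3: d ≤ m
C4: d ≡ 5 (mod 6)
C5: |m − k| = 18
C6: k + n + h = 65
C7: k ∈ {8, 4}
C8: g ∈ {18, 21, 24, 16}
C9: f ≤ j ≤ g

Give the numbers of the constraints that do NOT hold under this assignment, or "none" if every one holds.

C1: g = 21 is not in {26, 18, 23}  ✘
C2: k = 7 is in {7, 10, 9, 6, 8}  ✔
C3: d = 16, m = 25; 16 ≤ 25  ✔
C4: 16 mod 6 = 4, not 5  ✘
C5: |25 − 7| = 18  ✔
C6: k + n + h = 7 + 28 + 30 = 65  ✔
C7: k = 7 is not in {8, 4}  ✘
C8: g = 21 is in {18, 21, 24, 16}  ✔
C9: values 9, 5, 21; f = 9 is not ≤ j = 5  ✘

Violated: 1, 4, 7, and 9.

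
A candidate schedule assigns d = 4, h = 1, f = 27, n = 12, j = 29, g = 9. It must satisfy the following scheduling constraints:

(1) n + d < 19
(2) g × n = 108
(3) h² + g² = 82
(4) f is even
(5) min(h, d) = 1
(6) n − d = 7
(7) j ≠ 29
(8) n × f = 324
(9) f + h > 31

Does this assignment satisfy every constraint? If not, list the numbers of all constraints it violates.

Constraints 4, 6, 7, 9 do not hold.

(1) n + d = 12 + 4 = 16; 16 < 19 — satisfied.
(2) g × n = 9 × 12 = 108 — satisfied.
(3) h² + g² = 1² + 9² = 1 + 81 = 82 — satisfied.
(4) f = 27 is odd — violated.
(5) min(1, 4) = 1 — satisfied.
(6) n − d = 12 − 4 = 8, not 7 — violated.
(7) j = 29, but 29 is required to differ — violated.
(8) n × f = 12 × 27 = 324 — satisfied.
(9) f + h = 27 + 1 = 28; 28 ≤ 31, bound 31 not met — violated.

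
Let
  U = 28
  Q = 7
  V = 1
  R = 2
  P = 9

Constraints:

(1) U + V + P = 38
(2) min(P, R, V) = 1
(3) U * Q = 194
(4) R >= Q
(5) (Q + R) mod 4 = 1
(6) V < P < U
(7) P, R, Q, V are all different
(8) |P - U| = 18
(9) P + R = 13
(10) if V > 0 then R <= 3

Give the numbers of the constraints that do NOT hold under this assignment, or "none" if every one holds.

Constraints 3, 4, 8, 9 do not hold.

(1) U + V + P = 28 + 1 + 9 = 38  holds
(2) min(9, 2, 1) = 1  holds
(3) U * Q = 28 * 7 = 196, not 194  fails
(4) R = 2, Q = 7; 2 < 7 (want ≥)  fails
(5) Q + R = 9; 9 mod 4 = 1  holds
(6) values 1 < 9 < 28  holds
(7) values 9, 2, 7, 1 are pairwise distinct  holds
(8) |9 - 28| = 19, not 18  fails
(9) P + R = 9 + 2 = 11, not 13  fails
(10) V = 1 > 0, so we need R ≤ 3; R = 2 ≤ 3  holds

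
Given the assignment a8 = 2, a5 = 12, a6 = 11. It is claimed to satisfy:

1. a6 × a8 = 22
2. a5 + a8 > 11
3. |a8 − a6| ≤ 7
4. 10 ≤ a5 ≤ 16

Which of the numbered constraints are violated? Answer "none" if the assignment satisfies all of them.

1. a6 × a8 = 11 × 2 = 22 — holds.
2. a5 + a8 = 12 + 2 = 14; 14 > 11 — holds.
3. |2 − 11| = 9; 9 > 7, exceeds bound 7 — does not hold.
4. a5 = 12 lies in [10, 16] — holds.

The assignment fails constraint 3.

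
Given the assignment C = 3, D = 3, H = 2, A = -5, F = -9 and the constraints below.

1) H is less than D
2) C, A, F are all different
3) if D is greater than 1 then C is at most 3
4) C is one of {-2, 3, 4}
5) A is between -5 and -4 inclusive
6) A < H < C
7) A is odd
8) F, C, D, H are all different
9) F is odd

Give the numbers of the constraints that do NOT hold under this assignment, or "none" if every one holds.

1) H = 2, D = 3; 2 < 3  true
2) values 3, -5, -9 are pairwise distinct  true
3) D = 3 > 1, so we need C ≤ 3; C = 3 ≤ 3  true
4) C = 3 is in {-2, 3, 4}  true
5) A = -5 lies in [-5, -4]  true
6) values -5 < 2 < 3  true
7) A = -5 is odd  true
8) C = D = 3, not all different  false
9) F = -9 is odd  true

Violated: 8.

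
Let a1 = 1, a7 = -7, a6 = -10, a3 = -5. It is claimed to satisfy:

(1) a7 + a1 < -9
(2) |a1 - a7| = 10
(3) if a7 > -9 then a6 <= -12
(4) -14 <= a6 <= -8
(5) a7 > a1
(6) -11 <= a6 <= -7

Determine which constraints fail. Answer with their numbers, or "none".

Constraints 1, 2, 3, 5 are violated.

(1) a7 + a1 = -7 + 1 = -6; -6 ≥ -9, bound -9 not met  fails
(2) |1 - (-7)| = 8, not 10  fails
(3) a7 = -7 > -9, so we need a6 ≤ -12; but a6 = -10 > -12  fails
(4) a6 = -10 lies in [-14, -8]  holds
(5) a7 = -7, a1 = 1; -7 ≤ 1 (want >)  fails
(6) a6 = -10 lies in [-11, -7]  holds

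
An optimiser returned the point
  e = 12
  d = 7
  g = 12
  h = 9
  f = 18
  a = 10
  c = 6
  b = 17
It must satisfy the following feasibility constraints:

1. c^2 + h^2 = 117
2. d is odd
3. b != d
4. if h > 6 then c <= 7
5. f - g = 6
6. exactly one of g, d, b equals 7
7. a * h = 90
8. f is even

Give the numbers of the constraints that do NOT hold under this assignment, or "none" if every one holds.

1. c^2 + h^2 = 6^2 + 9^2 = 36 + 81 = 117  OK
2. d = 7 is odd  OK
3. b = 17, d = 7; distinct  OK
4. h = 9 > 6, so we need c ≤ 7; c = 6 ≤ 7  OK
5. f - g = 18 - 12 = 6  OK
6. g=12, d=7, b=17; 1 of them equals 7  OK
7. a * h = 10 * 9 = 90  OK
8. f = 18 is even  OK

The assignment satisfies every constraint.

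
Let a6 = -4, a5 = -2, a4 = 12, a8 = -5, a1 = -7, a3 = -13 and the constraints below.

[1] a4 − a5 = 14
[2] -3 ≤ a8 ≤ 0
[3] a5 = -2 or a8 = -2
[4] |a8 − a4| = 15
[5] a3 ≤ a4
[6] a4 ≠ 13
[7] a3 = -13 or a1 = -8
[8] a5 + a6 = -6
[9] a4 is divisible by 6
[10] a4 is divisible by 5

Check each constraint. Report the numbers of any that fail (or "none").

No — constraints 2, 4, 10 are not satisfied.

[1] a4 − a5 = 12 − (-2) = 14  ✓
[2] a8 = -5 is outside [-3, 0]  ✗
[3] a5 = -2 = -2 (first disjunct)  ✓
[4] |-5 − 12| = 17, not 15  ✗
[5] a3 = -13, a4 = 12; -13 ≤ 12  ✓
[6] a4 = 12, and 12 ≠ 13  ✓
[7] a3 = -13 = -13 (first disjunct)  ✓
[8] a5 + a6 = -2 + (-4) = -6  ✓
[9] 12 / 6 = 2, so 6 divides 12  ✓
[10] 12 = 5×2 + 2, so 5 does not divide 12  ✗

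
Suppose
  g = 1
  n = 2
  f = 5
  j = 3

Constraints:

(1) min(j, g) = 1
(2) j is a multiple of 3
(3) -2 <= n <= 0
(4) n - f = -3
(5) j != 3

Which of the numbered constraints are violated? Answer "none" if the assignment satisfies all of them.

(1) min(3, 1) = 1 — satisfied.
(2) 3 / 3 = 1, so 3 divides 3 — satisfied.
(3) n = 2 is outside [-2, 0] — violated.
(4) n - f = 2 - 5 = -3 — satisfied.
(5) j = 3, but 3 is required to differ — violated.

The assignment fails constraints 3, 5.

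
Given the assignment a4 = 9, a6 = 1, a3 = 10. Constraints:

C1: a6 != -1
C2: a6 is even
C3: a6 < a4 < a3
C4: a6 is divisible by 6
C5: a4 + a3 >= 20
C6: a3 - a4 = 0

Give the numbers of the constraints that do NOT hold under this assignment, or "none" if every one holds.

C1: a6 = 1, and 1 ≠ -1 — holds.
C2: a6 = 1 is odd — does not hold.
C3: values 1 < 9 < 10 — holds.
C4: 1 = 6*0 + 1, so 6 does not divide 1 — does not hold.
C5: a4 + a3 = 9 + 10 = 19; 19 < 20, bound 20 not met — does not hold.
C6: a3 - a4 = 10 - 9 = 1, not 0 — does not hold.

No — constraints 2, 4, 5, 6 are not satisfied.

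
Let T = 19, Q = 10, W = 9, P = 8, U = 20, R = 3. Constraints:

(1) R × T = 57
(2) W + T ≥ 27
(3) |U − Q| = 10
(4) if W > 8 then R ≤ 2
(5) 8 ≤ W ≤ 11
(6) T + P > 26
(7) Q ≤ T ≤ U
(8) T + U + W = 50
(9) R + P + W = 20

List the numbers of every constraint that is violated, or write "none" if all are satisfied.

Constraints 4, 8 do not hold.

(1) R × T = 3 × 19 = 57  ✓
(2) W + T = 9 + 19 = 28; 28 ≥ 27  ✓
(3) |20 − 10| = 10  ✓
(4) W = 9 > 8, so we need R ≤ 2; but R = 3 > 2  ✗
(5) W = 9 lies in [8, 11]  ✓
(6) T + P = 19 + 8 = 27; 27 > 26  ✓
(7) values 10 ≤ 19 ≤ 20  ✓
(8) T + U + W = 19 + 20 + 9 = 48, not 50  ✗
(9) R + P + W = 3 + 8 + 9 = 20  ✓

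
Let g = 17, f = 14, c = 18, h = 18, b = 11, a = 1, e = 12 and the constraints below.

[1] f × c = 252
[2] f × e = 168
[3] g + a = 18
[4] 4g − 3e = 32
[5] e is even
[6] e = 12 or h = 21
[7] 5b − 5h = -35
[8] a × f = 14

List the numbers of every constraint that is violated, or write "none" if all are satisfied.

[1] f × c = 14 × 18 = 252 — holds.
[2] f × e = 14 × 12 = 168 — holds.
[3] g + a = 17 + 1 = 18 — holds.
[4] 4g − 3e = 4(17) − 3(12) = 32 — holds.
[5] e = 12 is even — holds.
[6] e = 12 = 12 (first disjunct) — holds.
[7] 5b − 5h = 5(11) − 5(18) = -35 — holds.
[8] a × f = 1 × 14 = 14 — holds.

All constraints are satisfied.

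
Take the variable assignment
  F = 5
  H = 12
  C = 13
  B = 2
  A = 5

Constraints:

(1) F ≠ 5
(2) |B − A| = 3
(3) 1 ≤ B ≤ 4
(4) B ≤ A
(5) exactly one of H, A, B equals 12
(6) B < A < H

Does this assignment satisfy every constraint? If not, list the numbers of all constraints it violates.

(1) F = 5, but 5 is required to differ — does not hold.
(2) |2 − 5| = 3 — holds.
(3) B = 2 lies in [1, 4] — holds.
(4) B = 2, A = 5; 2 ≤ 5 — holds.
(5) H=12, A=5, B=2; 1 of them equals 12 — holds.
(6) values 2 < 5 < 12 — holds.

Violated: 1.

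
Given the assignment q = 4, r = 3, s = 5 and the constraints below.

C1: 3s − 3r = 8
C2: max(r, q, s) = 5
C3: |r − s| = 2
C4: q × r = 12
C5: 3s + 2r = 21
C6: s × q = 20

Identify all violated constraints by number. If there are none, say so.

Constraint 1 is violated.

C1: 3s − 3r = 3(5) − 3(3) = 6, not 8 — does not hold.
C2: max(3, 4, 5) = 5 — holds.
C3: |3 − 5| = 2 — holds.
C4: q × r = 4 × 3 = 12 — holds.
C5: 3s + 2r = 3(5) + 2(3) = 21 — holds.
C6: s × q = 5 × 4 = 20 — holds.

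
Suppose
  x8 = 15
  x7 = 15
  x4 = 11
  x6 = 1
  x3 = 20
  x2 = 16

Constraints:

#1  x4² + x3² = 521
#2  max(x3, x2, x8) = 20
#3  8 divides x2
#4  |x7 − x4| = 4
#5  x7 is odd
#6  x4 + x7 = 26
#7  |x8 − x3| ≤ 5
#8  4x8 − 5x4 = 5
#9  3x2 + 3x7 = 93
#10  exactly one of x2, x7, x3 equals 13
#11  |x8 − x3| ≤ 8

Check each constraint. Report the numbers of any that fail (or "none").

#1 x4² + x3² = 11² + 20² = 121 + 400 = 521 — OK.
#2 max(20, 16, 15) = 20 — OK.
#3 16 / 8 = 2, so 8 divides 16 — OK.
#4 |15 − 11| = 4 — OK.
#5 x7 = 15 is odd — OK.
#6 x4 + x7 = 11 + 15 = 26 — OK.
#7 |15 − 20| = 5; 5 ≤ 5 — OK.
#8 4x8 − 5x4 = 4(15) − 5(11) = 5 — OK.
#9 3x2 + 3x7 = 3(16) + 3(15) = 93 — OK.
#10 x2=16, x7=15, x3=20; 0 of them equal 13, not exactly one — violated.
#11 |15 − 20| = 5; 5 ≤ 8 — OK.

Constraint 10 does not hold.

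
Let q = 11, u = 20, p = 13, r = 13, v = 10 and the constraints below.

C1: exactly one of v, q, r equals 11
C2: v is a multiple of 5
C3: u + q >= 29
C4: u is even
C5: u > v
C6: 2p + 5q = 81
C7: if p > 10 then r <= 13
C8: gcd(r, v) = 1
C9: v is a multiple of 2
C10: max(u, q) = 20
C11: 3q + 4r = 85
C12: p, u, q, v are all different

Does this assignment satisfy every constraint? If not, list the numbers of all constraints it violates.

C1: v=10, q=11, r=13; 1 of them equals 11  yes
C2: 10 / 5 = 2, so 5 divides 10  yes
C3: u + q = 20 + 11 = 31; 31 ≥ 29  yes
C4: u = 20 is even  yes
C5: u = 20, v = 10; 20 > 10  yes
C6: 2p + 5q = 2(13) + 5(11) = 81  yes
C7: p = 13 > 10, so we need r ≤ 13; r = 13 ≤ 13  yes
C8: gcd(13, 10) = 1  yes
C9: 10 / 2 = 5, so 2 divides 10  yes
C10: max(20, 11) = 20  yes
C11: 3q + 4r = 3(11) + 4(13) = 85  yes
C12: values 13, 20, 11, 10 are pairwise distinct  yes

Yes — all constraints hold.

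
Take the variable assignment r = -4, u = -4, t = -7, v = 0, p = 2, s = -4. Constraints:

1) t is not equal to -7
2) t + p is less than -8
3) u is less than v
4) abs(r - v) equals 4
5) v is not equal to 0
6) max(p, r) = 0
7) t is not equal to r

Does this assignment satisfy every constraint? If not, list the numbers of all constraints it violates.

Constraints 1, 2, 5, and 6 do not hold.

1) t = -7, but -7 is required to differ — violated.
2) t + p = -7 + 2 = -5; -5 ≥ -8, bound -8 not met — violated.
3) u = -4, v = 0; -4 < 0 — satisfied.
4) abs(-4 - 0) = 4 — satisfied.
5) v = 0, but 0 is required to differ — violated.
6) max(2, -4) = 2, not 0 — violated.
7) t = -7, r = -4; distinct — satisfied.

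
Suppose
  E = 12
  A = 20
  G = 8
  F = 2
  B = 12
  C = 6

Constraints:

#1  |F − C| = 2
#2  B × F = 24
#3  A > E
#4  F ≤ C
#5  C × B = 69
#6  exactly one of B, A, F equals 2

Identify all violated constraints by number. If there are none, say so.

#1 |2 − 6| = 4, not 2  false
#2 B × F = 12 × 2 = 24  true
#3 A = 20, E = 12; 20 > 12  true
#4 F = 2, C = 6; 2 ≤ 6  true
#5 C × B = 6 × 12 = 72, not 69  false
#6 B=12, A=20, F=2; 1 of them equals 2  true

The assignment fails constraints 1 and 5.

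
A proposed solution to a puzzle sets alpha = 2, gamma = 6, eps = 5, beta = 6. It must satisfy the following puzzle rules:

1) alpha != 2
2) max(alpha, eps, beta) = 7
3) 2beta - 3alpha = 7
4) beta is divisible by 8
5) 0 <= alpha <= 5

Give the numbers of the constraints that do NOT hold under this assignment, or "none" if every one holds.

1) alpha = 2, but 2 is required to differ  FAIL
2) max(2, 5, 6) = 6, not 7  FAIL
3) 2beta - 3alpha = 2(6) - 3(2) = 6, not 7  FAIL
4) 6 = 8*0 + 6, so 8 does not divide 6  FAIL
5) alpha = 2 lies in [0, 5]  OK

Violated: 1, 2, 3, and 4.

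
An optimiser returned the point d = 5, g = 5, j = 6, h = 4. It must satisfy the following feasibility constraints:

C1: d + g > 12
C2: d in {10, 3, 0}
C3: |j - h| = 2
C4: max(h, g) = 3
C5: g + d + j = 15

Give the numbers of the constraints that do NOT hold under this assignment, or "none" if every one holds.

Violated: 1, 2, 4, and 5.

C1: d + g = 5 + 5 = 10; 10 ≤ 12, bound 12 not met — violated.
C2: d = 5 is not in {10, 3, 0} — violated.
C3: |6 - 4| = 2 — satisfied.
C4: max(4, 5) = 5, not 3 — violated.
C5: g + d + j = 5 + 5 + 6 = 16, not 15 — violated.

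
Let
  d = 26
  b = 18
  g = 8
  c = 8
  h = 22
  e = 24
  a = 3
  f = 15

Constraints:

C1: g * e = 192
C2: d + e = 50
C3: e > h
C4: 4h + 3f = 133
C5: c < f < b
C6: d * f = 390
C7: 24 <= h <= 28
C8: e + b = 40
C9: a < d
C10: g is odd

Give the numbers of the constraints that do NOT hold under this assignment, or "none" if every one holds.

Violated: 7, 8, and 10.

C1: g * e = 8 * 24 = 192 — OK.
C2: d + e = 26 + 24 = 50 — OK.
C3: e = 24, h = 22; 24 > 22 — OK.
C4: 4h + 3f = 4(22) + 3(15) = 133 — OK.
C5: values 8 < 15 < 18 — OK.
C6: d * f = 26 * 15 = 390 — OK.
C7: h = 22 is outside [24, 28] — violated.
C8: e + b = 24 + 18 = 42, not 40 — violated.
C9: a = 3, d = 26; 3 < 26 — OK.
C10: g = 8 is even — violated.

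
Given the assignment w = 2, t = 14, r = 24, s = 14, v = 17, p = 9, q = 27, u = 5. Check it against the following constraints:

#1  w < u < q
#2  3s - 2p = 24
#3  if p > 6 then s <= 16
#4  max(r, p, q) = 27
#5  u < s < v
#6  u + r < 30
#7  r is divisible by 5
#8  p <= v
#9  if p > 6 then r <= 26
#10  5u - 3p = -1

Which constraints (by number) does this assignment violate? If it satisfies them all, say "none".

Violated: 7 and 10.

#1 values 2 < 5 < 27  true
#2 3s - 2p = 3(14) - 2(9) = 24  true
#3 p = 9 > 6, so we need s ≤ 16; s = 14 ≤ 16  true
#4 max(24, 9, 27) = 27  true
#5 values 5 < 14 < 17  true
#6 u + r = 5 + 24 = 29; 29 < 30  true
#7 24 = 5*4 + 4, so 5 does not divide 24  false
#8 p = 9, v = 17; 9 ≤ 17  true
#9 p = 9 > 6, so we need r ≤ 26; r = 24 ≤ 26  true
#10 5u - 3p = 5(5) - 3(9) = -2, not -1  false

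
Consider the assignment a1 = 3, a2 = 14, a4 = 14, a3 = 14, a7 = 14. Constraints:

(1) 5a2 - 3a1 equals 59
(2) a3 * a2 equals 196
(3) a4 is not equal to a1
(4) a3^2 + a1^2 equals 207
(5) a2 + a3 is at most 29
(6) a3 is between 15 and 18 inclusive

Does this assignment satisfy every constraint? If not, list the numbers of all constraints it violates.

(1) 5a2 - 3a1 = 5(14) - 3(3) = 61, not 59  ✘
(2) a3 * a2 = 14 * 14 = 196  ✔
(3) a4 = 14, a1 = 3; distinct  ✔
(4) a3^2 + a1^2 = 14^2 + 3^2 = 196 + 9 = 205, not 207  ✘
(5) a2 + a3 = 14 + 14 = 28; 28 ≤ 29  ✔
(6) a3 = 14 is outside [15, 18]  ✘

Constraints 1, 4, and 6 are violated.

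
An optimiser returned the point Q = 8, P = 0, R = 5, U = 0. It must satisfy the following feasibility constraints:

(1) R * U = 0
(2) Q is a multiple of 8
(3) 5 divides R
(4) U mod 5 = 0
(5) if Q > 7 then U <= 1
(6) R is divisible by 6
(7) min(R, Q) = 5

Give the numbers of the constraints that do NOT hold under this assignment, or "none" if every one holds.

Violated: 6.

(1) R * U = 5 * 0 = 0  true
(2) 8 / 8 = 1, so 8 divides 8  true
(3) 5 / 5 = 1, so 5 divides 5  true
(4) 0 mod 5 = 0  true
(5) Q = 8 > 7, so we need U ≤ 1; U = 0 ≤ 1  true
(6) 5 = 6*0 + 5, so 6 does not divide 5  false
(7) min(5, 8) = 5  true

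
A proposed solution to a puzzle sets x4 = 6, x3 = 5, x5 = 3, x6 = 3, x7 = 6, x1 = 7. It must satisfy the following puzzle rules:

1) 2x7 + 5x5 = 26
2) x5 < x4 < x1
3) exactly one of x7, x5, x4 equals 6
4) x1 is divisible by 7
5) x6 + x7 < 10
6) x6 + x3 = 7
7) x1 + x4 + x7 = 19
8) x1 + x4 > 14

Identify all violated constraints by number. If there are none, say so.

Constraints 1, 3, 6, 8 do not hold.

1) 2x7 + 5x5 = 2(6) + 5(3) = 27, not 26 — violated.
2) values 3 < 6 < 7 — OK.
3) x7=6, x5=3, x4=6; 2 of them equal 6, not exactly one — violated.
4) 7 / 7 = 1, so 7 divides 7 — OK.
5) x6 + x7 = 3 + 6 = 9; 9 < 10 — OK.
6) x6 + x3 = 3 + 5 = 8, not 7 — violated.
7) x1 + x4 + x7 = 7 + 6 + 6 = 19 — OK.
8) x1 + x4 = 7 + 6 = 13; 13 ≤ 14, bound 14 not met — violated.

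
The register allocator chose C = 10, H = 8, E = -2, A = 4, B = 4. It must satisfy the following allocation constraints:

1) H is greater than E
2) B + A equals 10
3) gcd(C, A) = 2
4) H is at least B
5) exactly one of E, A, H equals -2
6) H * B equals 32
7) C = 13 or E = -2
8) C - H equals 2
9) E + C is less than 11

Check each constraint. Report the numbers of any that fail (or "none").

Constraint 2 does not hold.

1) H = 8, E = -2; 8 > -2 — OK.
2) B + A = 4 + 4 = 8, not 10 — violated.
3) gcd(10, 4) = 2 — OK.
4) H = 8, B = 4; 8 ≥ 4 — OK.
5) E=-2, A=4, H=8; 1 of them equals -2 — OK.
6) H * B = 8 * 4 = 32 — OK.
7) C = 10 ≠ 13, but E = -2 = -2 (second disjunct) — OK.
8) C - H = 10 - 8 = 2 — OK.
9) E + C = -2 + 10 = 8; 8 < 11 — OK.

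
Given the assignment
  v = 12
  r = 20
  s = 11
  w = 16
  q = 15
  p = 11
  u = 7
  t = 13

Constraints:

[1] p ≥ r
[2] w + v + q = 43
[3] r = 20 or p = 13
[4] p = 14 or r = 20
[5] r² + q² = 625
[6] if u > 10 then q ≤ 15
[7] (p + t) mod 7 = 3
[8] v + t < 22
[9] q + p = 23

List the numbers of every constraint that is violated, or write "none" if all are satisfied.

[1] p = 11, r = 20; 11 < 20 (want ≥)  no
[2] w + v + q = 16 + 12 + 15 = 43  yes
[3] r = 20 = 20 (first disjunct)  yes
[4] p = 11 ≠ 14, but r = 20 = 20 (second disjunct)  yes
[5] r² + q² = 20² + 15² = 400 + 225 = 625  yes
[6] u = 7, not > 10; antecedent false, conditional vacuously true  yes
[7] p + t = 24; 24 mod 7 = 3  yes
[8] v + t = 12 + 13 = 25; 25 ≥ 22, bound 22 not met  no
[9] q + p = 15 + 11 = 26, not 23  no

Violated: 1, 8, and 9.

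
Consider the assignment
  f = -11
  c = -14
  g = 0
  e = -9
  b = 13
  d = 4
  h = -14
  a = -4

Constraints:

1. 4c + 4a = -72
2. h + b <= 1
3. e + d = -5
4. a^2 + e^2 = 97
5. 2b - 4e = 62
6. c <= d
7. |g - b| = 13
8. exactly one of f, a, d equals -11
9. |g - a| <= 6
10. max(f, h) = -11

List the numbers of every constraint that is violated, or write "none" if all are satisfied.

1. 4c + 4a = 4(-14) + 4(-4) = -72 — holds.
2. h + b = -14 + 13 = -1; -1 ≤ 1 — holds.
3. e + d = -9 + 4 = -5 — holds.
4. a^2 + e^2 = (-4)^2 + (-9)^2 = 16 + 81 = 97 — holds.
5. 2b - 4e = 2(13) - 4(-9) = 62 — holds.
6. c = -14, d = 4; -14 ≤ 4 — holds.
7. |0 - 13| = 13 — holds.
8. f=-11, a=-4, d=4; 1 of them equals -11 — holds.
9. |0 - (-4)| = 4; 4 ≤ 6 — holds.
10. max(-11, -14) = -11 — holds.

None — every constraint holds.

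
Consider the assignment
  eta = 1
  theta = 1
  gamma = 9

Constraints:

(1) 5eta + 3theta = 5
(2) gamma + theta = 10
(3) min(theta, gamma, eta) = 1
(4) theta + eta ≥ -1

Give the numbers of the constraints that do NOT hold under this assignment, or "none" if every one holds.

(1) 5eta + 3theta = 5(1) + 3(1) = 8, not 5  ✘
(2) gamma + theta = 9 + 1 = 10  ✔
(3) min(1, 9, 1) = 1  ✔
(4) theta + eta = 1 + 1 = 2; 2 ≥ -1  ✔

Violated: 1.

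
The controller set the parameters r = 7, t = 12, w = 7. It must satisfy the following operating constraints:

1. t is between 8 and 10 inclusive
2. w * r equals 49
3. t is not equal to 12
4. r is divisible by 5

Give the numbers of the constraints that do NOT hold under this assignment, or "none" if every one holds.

1. t = 12 is outside [8, 10] — fails.
2. w * r = 7 * 7 = 49 — holds.
3. t = 12, but 12 is required to differ — fails.
4. 7 = 5*1 + 2, so 5 does not divide 7 — fails.

Constraints 1, 3, and 4 are violated.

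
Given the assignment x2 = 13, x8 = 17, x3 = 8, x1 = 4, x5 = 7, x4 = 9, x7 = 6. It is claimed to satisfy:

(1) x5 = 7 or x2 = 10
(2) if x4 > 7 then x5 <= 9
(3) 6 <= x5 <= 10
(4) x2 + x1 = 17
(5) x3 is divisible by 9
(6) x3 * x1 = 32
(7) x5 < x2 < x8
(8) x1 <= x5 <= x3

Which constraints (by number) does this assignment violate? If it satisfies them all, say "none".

(1) x5 = 7 = 7 (first disjunct)  yes
(2) x4 = 9 > 7, so we need x5 ≤ 9; x5 = 7 ≤ 9  yes
(3) x5 = 7 lies in [6, 10]  yes
(4) x2 + x1 = 13 + 4 = 17  yes
(5) 8 = 9*0 + 8, so 9 does not divide 8  no
(6) x3 * x1 = 8 * 4 = 32  yes
(7) values 7 < 13 < 17  yes
(8) values 4 <= 7 <= 8  yes

The assignment fails constraint 5.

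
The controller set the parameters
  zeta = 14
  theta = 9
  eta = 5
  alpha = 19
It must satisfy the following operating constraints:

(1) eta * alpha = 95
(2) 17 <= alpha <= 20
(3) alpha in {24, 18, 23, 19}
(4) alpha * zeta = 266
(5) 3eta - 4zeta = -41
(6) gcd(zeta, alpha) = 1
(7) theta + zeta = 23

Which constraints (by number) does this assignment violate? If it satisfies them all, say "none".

Yes — all constraints hold.

(1) eta * alpha = 5 * 19 = 95  holds
(2) alpha = 19 lies in [17, 20]  holds
(3) alpha = 19 is in {24, 18, 23, 19}  holds
(4) alpha * zeta = 19 * 14 = 266  holds
(5) 3eta - 4zeta = 3(5) - 4(14) = -41  holds
(6) gcd(14, 19) = 1  holds
(7) theta + zeta = 9 + 14 = 23  holds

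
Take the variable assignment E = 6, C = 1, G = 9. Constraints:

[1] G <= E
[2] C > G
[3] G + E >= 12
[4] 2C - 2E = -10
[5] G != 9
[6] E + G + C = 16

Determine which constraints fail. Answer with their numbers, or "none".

[1] G = 9, E = 6; 9 > 6 (want ≤)  ✗
[2] C = 1, G = 9; 1 ≤ 9 (want >)  ✗
[3] G + E = 9 + 6 = 15; 15 ≥ 12  ✓
[4] 2C - 2E = 2(1) - 2(6) = -10  ✓
[5] G = 9, but 9 is required to differ  ✗
[6] E + G + C = 6 + 9 + 1 = 16  ✓

The assignment fails constraints 1, 2, and 5.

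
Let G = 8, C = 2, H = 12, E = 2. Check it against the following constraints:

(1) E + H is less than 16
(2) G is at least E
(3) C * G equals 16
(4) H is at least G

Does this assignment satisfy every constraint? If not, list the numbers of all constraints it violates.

None — every constraint holds.

(1) E + H = 2 + 12 = 14; 14 < 16 — holds.
(2) G = 8, E = 2; 8 ≥ 2 — holds.
(3) C * G = 2 * 8 = 16 — holds.
(4) H = 12, G = 8; 12 ≥ 8 — holds.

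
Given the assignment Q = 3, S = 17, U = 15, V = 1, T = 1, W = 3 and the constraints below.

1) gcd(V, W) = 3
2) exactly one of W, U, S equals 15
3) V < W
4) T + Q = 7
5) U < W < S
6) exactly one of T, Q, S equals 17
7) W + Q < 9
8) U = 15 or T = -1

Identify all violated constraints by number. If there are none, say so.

No — constraints 1, 4, and 5 are not satisfied.

1) gcd(1, 3) = 1, not 3 — violated.
2) W=3, U=15, S=17; 1 of them equals 15 — OK.
3) V = 1, W = 3; 1 < 3 — OK.
4) T + Q = 1 + 3 = 4, not 7 — violated.
5) values 15, 3, 17; U = 15 is not < W = 3 — violated.
6) T=1, Q=3, S=17; 1 of them equals 17 — OK.
7) W + Q = 3 + 3 = 6; 6 < 9 — OK.
8) U = 15 = 15 (first disjunct) — OK.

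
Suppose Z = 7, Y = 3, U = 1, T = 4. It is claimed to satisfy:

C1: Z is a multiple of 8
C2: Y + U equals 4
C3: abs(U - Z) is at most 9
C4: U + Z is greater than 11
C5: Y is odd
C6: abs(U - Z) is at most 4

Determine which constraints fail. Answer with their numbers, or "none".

C1: 7 = 8*0 + 7, so 8 does not divide 7  no
C2: Y + U = 3 + 1 = 4  yes
C3: abs(1 - 7) = 6; 6 ≤ 9  yes
C4: U + Z = 1 + 7 = 8; 8 ≤ 11, bound 11 not met  no
C5: Y = 3 is odd  yes
C6: abs(1 - 7) = 6; 6 > 4, exceeds bound 4  no

Violated: 1, 4, 6.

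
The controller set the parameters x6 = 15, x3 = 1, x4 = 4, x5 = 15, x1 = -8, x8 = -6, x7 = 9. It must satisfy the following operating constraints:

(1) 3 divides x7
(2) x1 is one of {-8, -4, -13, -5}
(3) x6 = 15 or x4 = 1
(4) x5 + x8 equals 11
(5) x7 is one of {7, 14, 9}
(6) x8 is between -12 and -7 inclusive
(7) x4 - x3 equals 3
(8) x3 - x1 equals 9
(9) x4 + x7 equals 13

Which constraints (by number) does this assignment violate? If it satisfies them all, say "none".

(1) 9 / 3 = 3, so 3 divides 9 — holds.
(2) x1 = -8 is in {-8, -4, -13, -5} — holds.
(3) x6 = 15 = 15 (first disjunct) — holds.
(4) x5 + x8 = 15 + (-6) = 9, not 11 — does not hold.
(5) x7 = 9 is in {7, 14, 9} — holds.
(6) x8 = -6 is outside [-12, -7] — does not hold.
(7) x4 - x3 = 4 - 1 = 3 — holds.
(8) x3 - x1 = 1 - (-8) = 9 — holds.
(9) x4 + x7 = 4 + 9 = 13 — holds.

Constraints 4, 6 are violated.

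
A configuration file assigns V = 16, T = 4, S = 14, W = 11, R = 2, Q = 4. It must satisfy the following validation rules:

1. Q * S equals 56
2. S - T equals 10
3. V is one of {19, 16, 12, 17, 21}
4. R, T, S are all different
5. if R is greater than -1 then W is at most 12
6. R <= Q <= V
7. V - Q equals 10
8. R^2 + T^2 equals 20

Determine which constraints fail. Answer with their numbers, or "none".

1. Q * S = 4 * 14 = 56 — OK.
2. S - T = 14 - 4 = 10 — OK.
3. V = 16 is in {19, 16, 12, 17, 21} — OK.
4. values 2, 4, 14 are pairwise distinct — OK.
5. R = 2 > -1, so we need W ≤ 12; W = 11 ≤ 12 — OK.
6. values 2 <= 4 <= 16 — OK.
7. V - Q = 16 - 4 = 12, not 10 — violated.
8. R^2 + T^2 = 2^2 + 4^2 = 4 + 16 = 20 — OK.

No — constraint 7 is not satisfied.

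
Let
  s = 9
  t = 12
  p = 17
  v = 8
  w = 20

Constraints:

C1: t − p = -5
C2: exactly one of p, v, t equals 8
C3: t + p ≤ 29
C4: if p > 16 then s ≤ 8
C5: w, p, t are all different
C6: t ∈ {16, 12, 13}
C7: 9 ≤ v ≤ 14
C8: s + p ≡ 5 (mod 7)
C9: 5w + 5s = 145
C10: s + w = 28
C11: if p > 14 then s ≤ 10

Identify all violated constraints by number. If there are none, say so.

Violated: 4, 7, and 10.

C1: t − p = 12 − 17 = -5 — OK.
C2: p=17, v=8, t=12; 1 of them equals 8 — OK.
C3: t + p = 12 + 17 = 29; 29 ≤ 29 — OK.
C4: p = 17 > 16, so we need s ≤ 8; but s = 9 > 8 — violated.
C5: values 20, 17, 12 are pairwise distinct — OK.
C6: t = 12 is in {16, 12, 13} — OK.
C7: v = 8 is outside [9, 14] — violated.
C8: s + p = 26; 26 mod 7 = 5 — OK.
C9: 5w + 5s = 5(20) + 5(9) = 145 — OK.
C10: s + w = 9 + 20 = 29, not 28 — violated.
C11: p = 17 > 14, so we need s ≤ 10; s = 9 ≤ 10 — OK.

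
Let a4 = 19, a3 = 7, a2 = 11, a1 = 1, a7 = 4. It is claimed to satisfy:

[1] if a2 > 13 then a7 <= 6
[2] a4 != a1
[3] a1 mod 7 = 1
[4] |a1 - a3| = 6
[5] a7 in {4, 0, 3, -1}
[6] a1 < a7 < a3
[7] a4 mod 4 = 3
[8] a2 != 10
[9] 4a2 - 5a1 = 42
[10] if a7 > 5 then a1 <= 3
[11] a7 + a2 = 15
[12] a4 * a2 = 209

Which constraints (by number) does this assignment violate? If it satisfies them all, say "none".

[1] a2 = 11, not > 13; antecedent false, conditional vacuously true  holds
[2] a4 = 19, a1 = 1; distinct  holds
[3] 1 mod 7 = 1  holds
[4] |1 - 7| = 6  holds
[5] a7 = 4 is in {4, 0, 3, -1}  holds
[6] values 1 < 4 < 7  holds
[7] 19 mod 4 = 3  holds
[8] a2 = 11, and 11 ≠ 10  holds
[9] 4a2 - 5a1 = 4(11) - 5(1) = 39, not 42  fails
[10] a7 = 4, not > 5; antecedent false, conditional vacuously true  holds
[11] a7 + a2 = 4 + 11 = 15  holds
[12] a4 * a2 = 19 * 11 = 209  holds

Constraint 9 does not hold.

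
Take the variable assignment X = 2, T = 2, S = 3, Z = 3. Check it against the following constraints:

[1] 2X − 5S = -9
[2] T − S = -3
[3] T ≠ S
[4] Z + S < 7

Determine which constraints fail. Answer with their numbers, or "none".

[1] 2X − 5S = 2(2) − 5(3) = -11, not -9 — does not hold.
[2] T − S = 2 − 3 = -1, not -3 — does not hold.
[3] T = 2, S = 3; distinct — holds.
[4] Z + S = 3 + 3 = 6; 6 < 7 — holds.

Constraints 1 and 2 are violated.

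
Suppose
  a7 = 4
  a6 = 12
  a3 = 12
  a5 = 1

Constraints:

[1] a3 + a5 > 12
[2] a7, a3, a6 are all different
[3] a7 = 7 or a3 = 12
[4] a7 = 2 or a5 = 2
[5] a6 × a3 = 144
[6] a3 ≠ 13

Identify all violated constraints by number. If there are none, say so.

Constraints 2 and 4 do not hold.

[1] a3 + a5 = 12 + 1 = 13; 13 > 12  ✔
[2] a3 = a6 = 12, not all different  ✘
[3] a7 = 4 ≠ 7, but a3 = 12 = 12 (second disjunct)  ✔
[4] a7 = 4 ≠ 2 and a5 = 1 ≠ 2; both disjuncts false  ✘
[5] a6 × a3 = 12 × 12 = 144  ✔
[6] a3 = 12, and 12 ≠ 13  ✔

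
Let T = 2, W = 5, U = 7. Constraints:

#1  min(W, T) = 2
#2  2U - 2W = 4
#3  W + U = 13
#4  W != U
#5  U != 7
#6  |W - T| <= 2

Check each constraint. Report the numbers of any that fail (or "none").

#1 min(5, 2) = 2  true
#2 2U - 2W = 2(7) - 2(5) = 4  true
#3 W + U = 5 + 7 = 12, not 13  false
#4 W = 5, U = 7; distinct  true
#5 U = 7, but 7 is required to differ  false
#6 |5 - 2| = 3; 3 > 2, exceeds bound 2  false

Constraints 3, 5, 6 do not hold.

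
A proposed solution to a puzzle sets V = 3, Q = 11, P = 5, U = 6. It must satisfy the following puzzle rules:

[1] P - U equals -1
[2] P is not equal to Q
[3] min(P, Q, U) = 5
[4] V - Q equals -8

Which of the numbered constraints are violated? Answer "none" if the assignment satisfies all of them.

[1] P - U = 5 - 6 = -1  holds
[2] P = 5, Q = 11; distinct  holds
[3] min(5, 11, 6) = 5  holds
[4] V - Q = 3 - 11 = -8  holds

Yes — all constraints hold.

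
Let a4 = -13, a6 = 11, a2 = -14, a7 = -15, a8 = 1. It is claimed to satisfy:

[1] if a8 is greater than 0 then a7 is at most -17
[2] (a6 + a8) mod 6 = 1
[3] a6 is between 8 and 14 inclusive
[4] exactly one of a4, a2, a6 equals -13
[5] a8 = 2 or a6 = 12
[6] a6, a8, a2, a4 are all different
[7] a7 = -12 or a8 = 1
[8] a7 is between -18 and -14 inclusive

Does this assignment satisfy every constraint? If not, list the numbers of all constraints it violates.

The assignment fails constraints 1, 2, 5.

[1] a8 = 1 > 0, so we need a7 ≤ -17; but a7 = -15 > -17  false
[2] a6 + a8 = 12; 12 mod 6 = 0, not 1  false
[3] a6 = 11 lies in [8, 14]  true
[4] a4=-13, a2=-14, a6=11; 1 of them equals -13  true
[5] a8 = 1 ≠ 2 and a6 = 11 ≠ 12; both disjuncts false  false
[6] values 11, 1, -14, -13 are pairwise distinct  true
[7] a7 = -15 ≠ -12, but a8 = 1 = 1 (second disjunct)  true
[8] a7 = -15 lies in [-18, -14]  true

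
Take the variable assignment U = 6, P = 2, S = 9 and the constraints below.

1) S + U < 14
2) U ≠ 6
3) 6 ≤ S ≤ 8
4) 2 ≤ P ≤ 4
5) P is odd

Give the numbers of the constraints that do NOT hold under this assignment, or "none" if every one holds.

1) S + U = 9 + 6 = 15; 15 ≥ 14, bound 14 not met — fails.
2) U = 6, but 6 is required to differ — fails.
3) S = 9 is outside [6, 8] — fails.
4) P = 2 lies in [2, 4] — holds.
5) P = 2 is even — fails.

Constraints 1, 2, 3, and 5 do not hold.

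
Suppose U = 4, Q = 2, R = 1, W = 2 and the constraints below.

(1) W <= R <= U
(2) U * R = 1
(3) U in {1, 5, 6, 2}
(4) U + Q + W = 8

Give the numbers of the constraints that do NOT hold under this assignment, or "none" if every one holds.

(1) values 2, 1, 4; W = 2 is not <= R = 1 — fails.
(2) U * R = 4 * 1 = 4, not 1 — fails.
(3) U = 4 is not in {1, 5, 6, 2} — fails.
(4) U + Q + W = 4 + 2 + 2 = 8 — holds.

Violated: 1, 2, and 3.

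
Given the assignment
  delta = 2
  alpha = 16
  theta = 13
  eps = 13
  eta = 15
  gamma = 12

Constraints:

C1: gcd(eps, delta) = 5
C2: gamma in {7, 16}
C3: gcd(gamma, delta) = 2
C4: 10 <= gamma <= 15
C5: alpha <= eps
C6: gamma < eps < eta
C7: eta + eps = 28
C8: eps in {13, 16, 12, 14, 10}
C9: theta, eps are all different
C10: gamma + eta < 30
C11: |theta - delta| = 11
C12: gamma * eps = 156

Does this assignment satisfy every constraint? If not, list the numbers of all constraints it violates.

C1: gcd(13, 2) = 1, not 5  ✘
C2: gamma = 12 is not in {7, 16}  ✘
C3: gcd(12, 2) = 2  ✔
C4: gamma = 12 lies in [10, 15]  ✔
C5: alpha = 16, eps = 13; 16 > 13 (want ≤)  ✘
C6: values 12 < 13 < 15  ✔
C7: eta + eps = 15 + 13 = 28  ✔
C8: eps = 13 is in {13, 16, 12, 14, 10}  ✔
C9: theta = eps = 13, not all different  ✘
C10: gamma + eta = 12 + 15 = 27; 27 < 30  ✔
C11: |13 - 2| = 11  ✔
C12: gamma * eps = 12 * 13 = 156  ✔

No — constraints 1, 2, 5, and 9 are not satisfied.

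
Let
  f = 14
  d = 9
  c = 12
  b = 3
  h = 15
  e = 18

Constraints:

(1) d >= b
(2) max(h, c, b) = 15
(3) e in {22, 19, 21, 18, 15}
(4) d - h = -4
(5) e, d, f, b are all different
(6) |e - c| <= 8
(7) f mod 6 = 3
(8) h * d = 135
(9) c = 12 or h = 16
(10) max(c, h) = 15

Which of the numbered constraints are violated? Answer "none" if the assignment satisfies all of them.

(1) d = 9, b = 3; 9 ≥ 3 — satisfied.
(2) max(15, 12, 3) = 15 — satisfied.
(3) e = 18 is in {22, 19, 21, 18, 15} — satisfied.
(4) d - h = 9 - 15 = -6, not -4 — violated.
(5) values 18, 9, 14, 3 are pairwise distinct — satisfied.
(6) |18 - 12| = 6; 6 ≤ 8 — satisfied.
(7) 14 mod 6 = 2, not 3 — violated.
(8) h * d = 15 * 9 = 135 — satisfied.
(9) c = 12 = 12 (first disjunct) — satisfied.
(10) max(12, 15) = 15 — satisfied.

Constraints 4, 7 are violated.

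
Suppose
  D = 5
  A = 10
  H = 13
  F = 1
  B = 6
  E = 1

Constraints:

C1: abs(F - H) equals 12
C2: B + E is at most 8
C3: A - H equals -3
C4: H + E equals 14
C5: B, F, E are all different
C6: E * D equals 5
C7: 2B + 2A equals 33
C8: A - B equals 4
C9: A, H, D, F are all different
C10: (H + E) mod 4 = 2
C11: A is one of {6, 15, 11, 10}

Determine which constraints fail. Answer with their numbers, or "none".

C1: abs(1 - 13) = 12  yes
C2: B + E = 6 + 1 = 7; 7 ≤ 8  yes
C3: A - H = 10 - 13 = -3  yes
C4: H + E = 13 + 1 = 14  yes
C5: F = E = 1, not all different  no
C6: E * D = 1 * 5 = 5  yes
C7: 2B + 2A = 2(6) + 2(10) = 32, not 33  no
C8: A - B = 10 - 6 = 4  yes
C9: values 10, 13, 5, 1 are pairwise distinct  yes
C10: H + E = 14; 14 mod 4 = 2  yes
C11: A = 10 is in {6, 15, 11, 10}  yes

Constraints 5, 7 are violated.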